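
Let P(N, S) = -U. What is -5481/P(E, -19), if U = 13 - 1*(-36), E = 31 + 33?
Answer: 783/7 ≈ 111.86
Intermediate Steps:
E = 64
U = 49 (U = 13 + 36 = 49)
P(N, S) = -49 (P(N, S) = -1*49 = -49)
-5481/P(E, -19) = -5481/(-49) = -5481*(-1/49) = 783/7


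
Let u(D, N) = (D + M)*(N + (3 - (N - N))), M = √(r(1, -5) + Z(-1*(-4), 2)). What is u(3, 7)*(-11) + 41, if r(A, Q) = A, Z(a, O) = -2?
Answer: -289 - 110*I ≈ -289.0 - 110.0*I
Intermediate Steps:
M = I (M = √(1 - 2) = √(-1) = I ≈ 1.0*I)
u(D, N) = (3 + N)*(I + D) (u(D, N) = (D + I)*(N + (3 - (N - N))) = (I + D)*(N + (3 - 1*0)) = (I + D)*(N + (3 + 0)) = (I + D)*(N + 3) = (I + D)*(3 + N) = (3 + N)*(I + D))
u(3, 7)*(-11) + 41 = (3*I + 3*3 + I*7 + 3*7)*(-11) + 41 = (3*I + 9 + 7*I + 21)*(-11) + 41 = (30 + 10*I)*(-11) + 41 = (-330 - 110*I) + 41 = -289 - 110*I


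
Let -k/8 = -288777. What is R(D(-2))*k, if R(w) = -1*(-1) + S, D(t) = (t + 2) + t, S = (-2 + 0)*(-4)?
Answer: 20791944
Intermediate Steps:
k = 2310216 (k = -8*(-288777) = 2310216)
S = 8 (S = -2*(-4) = 8)
D(t) = 2 + 2*t (D(t) = (2 + t) + t = 2 + 2*t)
R(w) = 9 (R(w) = -1*(-1) + 8 = 1 + 8 = 9)
R(D(-2))*k = 9*2310216 = 20791944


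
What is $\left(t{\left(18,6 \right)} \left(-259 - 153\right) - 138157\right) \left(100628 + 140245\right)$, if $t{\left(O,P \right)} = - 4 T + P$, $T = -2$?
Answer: $-34667646525$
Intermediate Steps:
$t{\left(O,P \right)} = 8 + P$ ($t{\left(O,P \right)} = \left(-4\right) \left(-2\right) + P = 8 + P$)
$\left(t{\left(18,6 \right)} \left(-259 - 153\right) - 138157\right) \left(100628 + 140245\right) = \left(\left(8 + 6\right) \left(-259 - 153\right) - 138157\right) \left(100628 + 140245\right) = \left(14 \left(-412\right) - 138157\right) 240873 = \left(-5768 - 138157\right) 240873 = \left(-143925\right) 240873 = -34667646525$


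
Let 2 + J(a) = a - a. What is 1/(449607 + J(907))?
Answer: 1/449605 ≈ 2.2242e-6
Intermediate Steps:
J(a) = -2 (J(a) = -2 + (a - a) = -2 + 0 = -2)
1/(449607 + J(907)) = 1/(449607 - 2) = 1/449605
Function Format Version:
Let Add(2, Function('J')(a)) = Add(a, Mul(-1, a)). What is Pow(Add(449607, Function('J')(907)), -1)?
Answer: Rational(1, 449605) ≈ 2.2242e-6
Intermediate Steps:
Function('J')(a) = -2 (Function('J')(a) = Add(-2, Add(a, Mul(-1, a))) = Add(-2, 0) = -2)
Pow(Add(449607, Function('J')(907)), -1) = Pow(Add(449607, -2), -1) = Pow(449605, -1) = Rational(1, 449605)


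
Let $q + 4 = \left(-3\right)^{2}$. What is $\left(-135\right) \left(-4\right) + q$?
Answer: $545$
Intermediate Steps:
$q = 5$ ($q = -4 + \left(-3\right)^{2} = -4 + 9 = 5$)
$\left(-135\right) \left(-4\right) + q = \left(-135\right) \left(-4\right) + 5 = 540 + 5 = 545$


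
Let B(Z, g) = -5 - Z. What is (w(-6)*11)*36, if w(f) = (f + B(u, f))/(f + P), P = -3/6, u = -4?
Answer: 5544/13 ≈ 426.46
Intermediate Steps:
P = -1/2 (P = -3*1/6 = -1/2 ≈ -0.50000)
w(f) = (-1 + f)/(-1/2 + f) (w(f) = (f + (-5 - 1*(-4)))/(f - 1/2) = (f + (-5 + 4))/(-1/2 + f) = (f - 1)/(-1/2 + f) = (-1 + f)/(-1/2 + f))
(w(-6)*11)*36 = ((2*(-1 - 6)/(-1 + 2*(-6)))*11)*36 = ((2*(-7)/(-1 - 12))*11)*36 = ((2*(-7)/(-13))*11)*36 = ((2*(-1/13)*(-7))*11)*36 = ((14/13)*11)*36 = (154/13)*36 = 5544/13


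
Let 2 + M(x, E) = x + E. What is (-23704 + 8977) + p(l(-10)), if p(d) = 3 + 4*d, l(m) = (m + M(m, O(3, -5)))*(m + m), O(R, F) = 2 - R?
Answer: -12884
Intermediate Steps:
M(x, E) = -2 + E + x (M(x, E) = -2 + (x + E) = -2 + (E + x) = -2 + E + x)
l(m) = 2*m*(-3 + 2*m) (l(m) = (m + (-2 + (2 - 1*3) + m))*(m + m) = (m + (-2 + (2 - 3) + m))*(2*m) = (m + (-2 - 1 + m))*(2*m) = (m + (-3 + m))*(2*m) = (-3 + 2*m)*(2*m) = 2*m*(-3 + 2*m))
(-23704 + 8977) + p(l(-10)) = (-23704 + 8977) + (3 + 4*(2*(-10)*(-3 + 2*(-10)))) = -14727 + (3 + 4*(2*(-10)*(-3 - 20))) = -14727 + (3 + 4*(2*(-10)*(-23))) = -14727 + (3 + 4*460) = -14727 + (3 + 1840) = -14727 + 1843 = -12884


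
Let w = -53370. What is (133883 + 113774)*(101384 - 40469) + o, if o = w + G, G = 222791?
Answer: 15086195576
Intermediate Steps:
o = 169421 (o = -53370 + 222791 = 169421)
(133883 + 113774)*(101384 - 40469) + o = (133883 + 113774)*(101384 - 40469) + 169421 = 247657*60915 + 169421 = 15086026155 + 169421 = 15086195576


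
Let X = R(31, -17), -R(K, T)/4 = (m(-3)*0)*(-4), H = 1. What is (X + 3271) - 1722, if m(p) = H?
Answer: 1549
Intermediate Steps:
m(p) = 1
R(K, T) = 0 (R(K, T) = -4*1*0*(-4) = -0*(-4) = -4*0 = 0)
X = 0
(X + 3271) - 1722 = (0 + 3271) - 1722 = 3271 - 1722 = 1549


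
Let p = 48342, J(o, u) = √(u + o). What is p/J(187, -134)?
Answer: 48342*√53/53 ≈ 6640.3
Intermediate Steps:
J(o, u) = √(o + u)
p/J(187, -134) = 48342/(√(187 - 134)) = 48342/(√53) = 48342*(√53/53) = 48342*√53/53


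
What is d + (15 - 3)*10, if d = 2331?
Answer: 2451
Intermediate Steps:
d + (15 - 3)*10 = 2331 + (15 - 3)*10 = 2331 + 12*10 = 2331 + 120 = 2451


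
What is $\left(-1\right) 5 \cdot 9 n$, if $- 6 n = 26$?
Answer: $195$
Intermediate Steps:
$n = - \frac{13}{3}$ ($n = \left(- \frac{1}{6}\right) 26 = - \frac{13}{3} \approx -4.3333$)
$\left(-1\right) 5 \cdot 9 n = \left(-1\right) 5 \cdot 9 \left(- \frac{13}{3}\right) = \left(-5\right) 9 \left(- \frac{13}{3}\right) = \left(-45\right) \left(- \frac{13}{3}\right) = 195$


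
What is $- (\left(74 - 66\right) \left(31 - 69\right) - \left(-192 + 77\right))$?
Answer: $189$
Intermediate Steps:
$- (\left(74 - 66\right) \left(31 - 69\right) - \left(-192 + 77\right)) = - (8 \left(-38\right) - -115) = - (-304 + 115) = \left(-1\right) \left(-189\right) = 189$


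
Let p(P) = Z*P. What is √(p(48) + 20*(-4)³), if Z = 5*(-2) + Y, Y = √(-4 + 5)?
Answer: 4*I*√107 ≈ 41.376*I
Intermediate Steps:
Y = 1 (Y = √1 = 1)
Z = -9 (Z = 5*(-2) + 1 = -10 + 1 = -9)
p(P) = -9*P
√(p(48) + 20*(-4)³) = √(-9*48 + 20*(-4)³) = √(-432 + 20*(-64)) = √(-432 - 1280) = √(-1712) = 4*I*√107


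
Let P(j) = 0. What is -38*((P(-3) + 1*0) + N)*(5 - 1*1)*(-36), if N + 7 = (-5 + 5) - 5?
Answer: -65664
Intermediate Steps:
N = -12 (N = -7 + ((-5 + 5) - 5) = -7 + (0 - 5) = -7 - 5 = -12)
-38*((P(-3) + 1*0) + N)*(5 - 1*1)*(-36) = -38*((0 + 1*0) - 12)*(5 - 1*1)*(-36) = -38*((0 + 0) - 12)*(5 - 1)*(-36) = -38*(0 - 12)*4*(-36) = -(-456)*4*(-36) = -38*(-48)*(-36) = 1824*(-36) = -65664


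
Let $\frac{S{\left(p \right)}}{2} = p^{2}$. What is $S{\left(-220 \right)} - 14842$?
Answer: $81958$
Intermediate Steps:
$S{\left(p \right)} = 2 p^{2}$
$S{\left(-220 \right)} - 14842 = 2 \left(-220\right)^{2} - 14842 = 2 \cdot 48400 - 14842 = 96800 - 14842 = 81958$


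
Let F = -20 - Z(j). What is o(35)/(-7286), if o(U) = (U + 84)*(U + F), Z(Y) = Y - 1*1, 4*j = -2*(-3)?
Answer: -3451/14572 ≈ -0.23682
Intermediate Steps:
j = 3/2 (j = (-2*(-3))/4 = (¼)*6 = 3/2 ≈ 1.5000)
Z(Y) = -1 + Y (Z(Y) = Y - 1 = -1 + Y)
F = -41/2 (F = -20 - (-1 + 3/2) = -20 - 1*½ = -20 - ½ = -41/2 ≈ -20.500)
o(U) = (84 + U)*(-41/2 + U) (o(U) = (U + 84)*(U - 41/2) = (84 + U)*(-41/2 + U))
o(35)/(-7286) = (-1722 + 35² + (127/2)*35)/(-7286) = (-1722 + 1225 + 4445/2)*(-1/7286) = (3451/2)*(-1/7286) = -3451/14572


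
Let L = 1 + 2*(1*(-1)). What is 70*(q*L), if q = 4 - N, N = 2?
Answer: -140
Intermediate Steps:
q = 2 (q = 4 - 1*2 = 4 - 2 = 2)
L = -1 (L = 1 + 2*(-1) = 1 - 2 = -1)
70*(q*L) = 70*(2*(-1)) = 70*(-2) = -140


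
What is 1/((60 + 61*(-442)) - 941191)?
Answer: -1/968093 ≈ -1.0330e-6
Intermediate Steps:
1/((60 + 61*(-442)) - 941191) = 1/((60 - 26962) - 941191) = 1/(-26902 - 941191) = 1/(-968093) = -1/968093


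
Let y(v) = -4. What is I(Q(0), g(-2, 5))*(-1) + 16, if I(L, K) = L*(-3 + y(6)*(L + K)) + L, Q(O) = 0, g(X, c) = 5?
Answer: 16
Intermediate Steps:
I(L, K) = L + L*(-3 - 4*K - 4*L) (I(L, K) = L*(-3 - 4*(L + K)) + L = L*(-3 - 4*(K + L)) + L = L*(-3 + (-4*K - 4*L)) + L = L*(-3 - 4*K - 4*L) + L = L + L*(-3 - 4*K - 4*L))
I(Q(0), g(-2, 5))*(-1) + 16 = (2*0*(-1 - 2*5 - 2*0))*(-1) + 16 = (2*0*(-1 - 10 + 0))*(-1) + 16 = (2*0*(-11))*(-1) + 16 = 0*(-1) + 16 = 0 + 16 = 16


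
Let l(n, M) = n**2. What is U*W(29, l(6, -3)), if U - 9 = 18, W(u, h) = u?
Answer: 783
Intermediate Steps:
U = 27 (U = 9 + 18 = 27)
U*W(29, l(6, -3)) = 27*29 = 783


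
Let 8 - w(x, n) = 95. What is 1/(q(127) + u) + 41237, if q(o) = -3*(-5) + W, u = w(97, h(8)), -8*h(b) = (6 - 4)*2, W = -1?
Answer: 3010300/73 ≈ 41237.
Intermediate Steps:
h(b) = -½ (h(b) = -(6 - 4)*2/8 = -2/4 = -⅛*4 = -½)
w(x, n) = -87 (w(x, n) = 8 - 1*95 = 8 - 95 = -87)
u = -87
q(o) = 14 (q(o) = -3*(-5) - 1 = 15 - 1 = 14)
1/(q(127) + u) + 41237 = 1/(14 - 87) + 41237 = 1/(-73) + 41237 = -1/73 + 41237 = 3010300/73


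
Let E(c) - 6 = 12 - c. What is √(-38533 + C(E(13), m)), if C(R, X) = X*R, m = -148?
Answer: I*√39273 ≈ 198.17*I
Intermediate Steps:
E(c) = 18 - c (E(c) = 6 + (12 - c) = 18 - c)
C(R, X) = R*X
√(-38533 + C(E(13), m)) = √(-38533 + (18 - 1*13)*(-148)) = √(-38533 + (18 - 13)*(-148)) = √(-38533 + 5*(-148)) = √(-38533 - 740) = √(-39273) = I*√39273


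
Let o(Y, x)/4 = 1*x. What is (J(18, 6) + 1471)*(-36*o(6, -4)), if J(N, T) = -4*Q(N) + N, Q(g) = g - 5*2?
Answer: 839232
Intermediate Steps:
o(Y, x) = 4*x (o(Y, x) = 4*(1*x) = 4*x)
Q(g) = -10 + g (Q(g) = g - 10 = -10 + g)
J(N, T) = 40 - 3*N (J(N, T) = -4*(-10 + N) + N = (40 - 4*N) + N = 40 - 3*N)
(J(18, 6) + 1471)*(-36*o(6, -4)) = ((40 - 3*18) + 1471)*(-144*(-4)) = ((40 - 54) + 1471)*(-36*(-16)) = (-14 + 1471)*576 = 1457*576 = 839232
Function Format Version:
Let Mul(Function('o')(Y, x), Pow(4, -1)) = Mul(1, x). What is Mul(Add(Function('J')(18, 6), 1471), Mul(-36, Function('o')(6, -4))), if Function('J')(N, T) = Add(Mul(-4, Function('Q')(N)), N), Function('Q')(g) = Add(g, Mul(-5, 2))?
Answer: 839232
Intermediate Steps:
Function('o')(Y, x) = Mul(4, x) (Function('o')(Y, x) = Mul(4, Mul(1, x)) = Mul(4, x))
Function('Q')(g) = Add(-10, g) (Function('Q')(g) = Add(g, -10) = Add(-10, g))
Function('J')(N, T) = Add(40, Mul(-3, N)) (Function('J')(N, T) = Add(Mul(-4, Add(-10, N)), N) = Add(Add(40, Mul(-4, N)), N) = Add(40, Mul(-3, N)))
Mul(Add(Function('J')(18, 6), 1471), Mul(-36, Function('o')(6, -4))) = Mul(Add(Add(40, Mul(-3, 18)), 1471), Mul(-36, Mul(4, -4))) = Mul(Add(Add(40, -54), 1471), Mul(-36, -16)) = Mul(Add(-14, 1471), 576) = Mul(1457, 576) = 839232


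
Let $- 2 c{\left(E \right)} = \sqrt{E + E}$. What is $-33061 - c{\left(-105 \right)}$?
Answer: $-33061 + \frac{i \sqrt{210}}{2} \approx -33061.0 + 7.2457 i$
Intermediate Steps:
$c{\left(E \right)} = - \frac{\sqrt{2} \sqrt{E}}{2}$ ($c{\left(E \right)} = - \frac{\sqrt{E + E}}{2} = - \frac{\sqrt{2 E}}{2} = - \frac{\sqrt{2} \sqrt{E}}{2}$)
$-33061 - c{\left(-105 \right)} = -33061 - - \frac{\sqrt{2} \sqrt{-105}}{2} = -33061 - - \frac{\sqrt{2} i \sqrt{105}}{2} = -33061 - - \frac{i \sqrt{210}}{2} = -33061 + \frac{i \sqrt{210}}{2}$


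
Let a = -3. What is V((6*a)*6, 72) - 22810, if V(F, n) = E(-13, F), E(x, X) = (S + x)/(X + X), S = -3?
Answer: -615868/27 ≈ -22810.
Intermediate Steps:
E(x, X) = (-3 + x)/(2*X) (E(x, X) = (-3 + x)/(X + X) = (-3 + x)/((2*X)) = (-3 + x)*(1/(2*X)) = (-3 + x)/(2*X))
V(F, n) = -8/F (V(F, n) = (-3 - 13)/(2*F) = (½)*(-16)/F = -8/F)
V((6*a)*6, 72) - 22810 = -8/((6*(-3))*6) - 22810 = -8/((-18*6)) - 22810 = -8/(-108) - 22810 = -8*(-1/108) - 22810 = 2/27 - 22810 = -615868/27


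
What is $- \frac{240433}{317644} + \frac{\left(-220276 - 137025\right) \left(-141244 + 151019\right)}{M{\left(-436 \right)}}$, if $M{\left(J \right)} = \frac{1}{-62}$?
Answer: $\frac{68783353145165767}{317644} \approx 2.1654 \cdot 10^{11}$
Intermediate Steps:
$M{\left(J \right)} = - \frac{1}{62}$
$- \frac{240433}{317644} + \frac{\left(-220276 - 137025\right) \left(-141244 + 151019\right)}{M{\left(-436 \right)}} = - \frac{240433}{317644} + \frac{\left(-220276 - 137025\right) \left(-141244 + 151019\right)}{- \frac{1}{62}} = \left(-240433\right) \frac{1}{317644} + \left(-357301\right) 9775 \left(-62\right) = - \frac{240433}{317644} - -216542271050 = - \frac{240433}{317644} + 216542271050 = \frac{68783353145165767}{317644}$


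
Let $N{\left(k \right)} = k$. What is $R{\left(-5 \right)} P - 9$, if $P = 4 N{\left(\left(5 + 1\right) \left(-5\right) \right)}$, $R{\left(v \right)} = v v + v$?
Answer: $-2409$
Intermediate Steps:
$R{\left(v \right)} = v + v^{2}$ ($R{\left(v \right)} = v^{2} + v = v + v^{2}$)
$P = -120$ ($P = 4 \left(5 + 1\right) \left(-5\right) = 4 \cdot 6 \left(-5\right) = 4 \left(-30\right) = -120$)
$R{\left(-5 \right)} P - 9 = - 5 \left(1 - 5\right) \left(-120\right) - 9 = \left(-5\right) \left(-4\right) \left(-120\right) - 9 = 20 \left(-120\right) - 9 = -2400 - 9 = -2409$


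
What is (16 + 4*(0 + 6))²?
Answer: 1600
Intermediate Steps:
(16 + 4*(0 + 6))² = (16 + 4*6)² = (16 + 24)² = 40² = 1600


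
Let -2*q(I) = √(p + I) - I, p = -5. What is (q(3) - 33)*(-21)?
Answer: 1323/2 + 21*I*√2/2 ≈ 661.5 + 14.849*I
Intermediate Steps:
q(I) = I/2 - √(-5 + I)/2 (q(I) = -(√(-5 + I) - I)/2 = I/2 - √(-5 + I)/2)
(q(3) - 33)*(-21) = (((½)*3 - √(-5 + 3)/2) - 33)*(-21) = ((3/2 - I*√2/2) - 33)*(-21) = (-63/2 - I*√2/2)*(-21) = 1323/2 + 21*I*√2/2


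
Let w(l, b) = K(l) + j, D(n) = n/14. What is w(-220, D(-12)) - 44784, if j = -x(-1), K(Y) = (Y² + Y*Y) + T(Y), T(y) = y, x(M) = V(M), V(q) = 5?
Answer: 51791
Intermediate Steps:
x(M) = 5
D(n) = n/14 (D(n) = n*(1/14) = n/14)
K(Y) = Y + 2*Y² (K(Y) = (Y² + Y*Y) + Y = (Y² + Y²) + Y = 2*Y² + Y = Y + 2*Y²)
j = -5 (j = -1*5 = -5)
w(l, b) = -5 + l*(1 + 2*l) (w(l, b) = l*(1 + 2*l) - 5 = -5 + l*(1 + 2*l))
w(-220, D(-12)) - 44784 = (-5 - 220 + 2*(-220)²) - 44784 = (-5 - 220 + 2*48400) - 44784 = (-5 - 220 + 96800) - 44784 = 96575 - 44784 = 51791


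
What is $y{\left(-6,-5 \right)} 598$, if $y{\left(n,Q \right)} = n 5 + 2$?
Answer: $-16744$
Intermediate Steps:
$y{\left(n,Q \right)} = 2 + 5 n$ ($y{\left(n,Q \right)} = 5 n + 2 = 2 + 5 n$)
$y{\left(-6,-5 \right)} 598 = \left(2 + 5 \left(-6\right)\right) 598 = \left(2 - 30\right) 598 = \left(-28\right) 598 = -16744$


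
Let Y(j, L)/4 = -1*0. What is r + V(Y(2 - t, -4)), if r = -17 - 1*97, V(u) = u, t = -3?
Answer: -114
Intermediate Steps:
Y(j, L) = 0 (Y(j, L) = 4*(-1*0) = 4*0 = 0)
r = -114 (r = -17 - 97 = -114)
r + V(Y(2 - t, -4)) = -114 + 0 = -114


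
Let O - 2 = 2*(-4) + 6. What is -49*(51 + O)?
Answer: -2499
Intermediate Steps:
O = 0 (O = 2 + (2*(-4) + 6) = 2 + (-8 + 6) = 2 - 2 = 0)
-49*(51 + O) = -49*(51 + 0) = -49*51 = -2499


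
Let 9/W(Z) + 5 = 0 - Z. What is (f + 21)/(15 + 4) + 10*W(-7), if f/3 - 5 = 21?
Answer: 954/19 ≈ 50.211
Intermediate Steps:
f = 78 (f = 15 + 3*21 = 15 + 63 = 78)
W(Z) = 9/(-5 - Z) (W(Z) = 9/(-5 + (0 - Z)) = 9/(-5 - Z))
(f + 21)/(15 + 4) + 10*W(-7) = (78 + 21)/(15 + 4) + 10*(-9/(5 - 7)) = 99/19 + 10*(-9/(-2)) = 99*(1/19) + 10*(-9*(-½)) = 99/19 + 10*(9/2) = 99/19 + 45 = 954/19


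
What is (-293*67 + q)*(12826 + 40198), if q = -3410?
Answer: -1221725984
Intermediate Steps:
(-293*67 + q)*(12826 + 40198) = (-293*67 - 3410)*(12826 + 40198) = (-19631 - 3410)*53024 = -23041*53024 = -1221725984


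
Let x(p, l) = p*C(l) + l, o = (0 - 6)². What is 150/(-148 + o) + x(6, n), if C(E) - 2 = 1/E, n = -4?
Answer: 289/56 ≈ 5.1607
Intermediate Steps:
o = 36 (o = (-6)² = 36)
C(E) = 2 + 1/E
x(p, l) = l + p*(2 + 1/l) (x(p, l) = p*(2 + 1/l) + l = l + p*(2 + 1/l))
150/(-148 + o) + x(6, n) = 150/(-148 + 36) + (-4 + 2*6 + 6/(-4)) = 150/(-112) + (-4 + 12 + 6*(-¼)) = -1/112*150 + (-4 + 12 - 3/2) = -75/56 + 13/2 = 289/56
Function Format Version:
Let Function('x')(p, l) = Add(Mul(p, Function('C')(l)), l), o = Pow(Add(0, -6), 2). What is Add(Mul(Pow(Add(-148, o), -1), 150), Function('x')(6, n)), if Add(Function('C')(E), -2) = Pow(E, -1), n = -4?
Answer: Rational(289, 56) ≈ 5.1607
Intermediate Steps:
o = 36 (o = Pow(-6, 2) = 36)
Function('C')(E) = Add(2, Pow(E, -1))
Function('x')(p, l) = Add(l, Mul(p, Add(2, Pow(l, -1)))) (Function('x')(p, l) = Add(Mul(p, Add(2, Pow(l, -1))), l) = Add(l, Mul(p, Add(2, Pow(l, -1)))))
Add(Mul(Pow(Add(-148, o), -1), 150), Function('x')(6, n)) = Add(Mul(Pow(Add(-148, 36), -1), 150), Add(-4, Mul(2, 6), Mul(6, Pow(-4, -1)))) = Add(Mul(Pow(-112, -1), 150), Add(-4, 12, Mul(6, Rational(-1, 4)))) = Add(Mul(Rational(-1, 112), 150), Add(-4, 12, Rational(-3, 2))) = Add(Rational(-75, 56), Rational(13, 2)) = Rational(289, 56)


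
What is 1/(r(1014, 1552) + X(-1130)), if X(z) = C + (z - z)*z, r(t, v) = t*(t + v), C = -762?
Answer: 1/2601162 ≈ 3.8444e-7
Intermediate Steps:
X(z) = -762 (X(z) = -762 + (z - z)*z = -762 + 0*z = -762 + 0 = -762)
1/(r(1014, 1552) + X(-1130)) = 1/(1014*(1014 + 1552) - 762) = 1/(1014*2566 - 762) = 1/(2601924 - 762) = 1/2601162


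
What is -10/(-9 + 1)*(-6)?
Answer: -15/2 ≈ -7.5000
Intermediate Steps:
-10/(-9 + 1)*(-6) = -10/(-8)*(-6) = -10*(-⅛)*(-6) = (5/4)*(-6) = -15/2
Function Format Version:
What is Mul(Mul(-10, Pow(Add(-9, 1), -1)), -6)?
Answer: Rational(-15, 2) ≈ -7.5000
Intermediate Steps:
Mul(Mul(-10, Pow(Add(-9, 1), -1)), -6) = Mul(Mul(-10, Pow(-8, -1)), -6) = Mul(Mul(-10, Rational(-1, 8)), -6) = Mul(Rational(5, 4), -6) = Rational(-15, 2)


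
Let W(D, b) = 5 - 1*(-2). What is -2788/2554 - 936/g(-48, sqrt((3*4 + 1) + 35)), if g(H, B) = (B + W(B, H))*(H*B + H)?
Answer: -2870201/120038 + 624*sqrt(3)/47 ≈ -0.91503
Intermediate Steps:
W(D, b) = 7 (W(D, b) = 5 + 2 = 7)
g(H, B) = (7 + B)*(H + B*H) (g(H, B) = (B + 7)*(H*B + H) = (7 + B)*(B*H + H) = (7 + B)*(H + B*H))
-2788/2554 - 936/g(-48, sqrt((3*4 + 1) + 35)) = -2788/2554 - 936*(-1/(48*(7 + (sqrt((3*4 + 1) + 35))**2 + 8*sqrt((3*4 + 1) + 35)))) = -2788*1/2554 - 936*(-1/(48*(7 + (sqrt((12 + 1) + 35))**2 + 8*sqrt((12 + 1) + 35)))) = -1394/1277 - 936*(-1/(48*(7 + (sqrt(13 + 35))**2 + 8*sqrt(13 + 35)))) = -1394/1277 - 936*(-1/(48*(7 + (sqrt(48))**2 + 8*sqrt(48)))) = -1394/1277 - 936*(-1/(48*(7 + (4*sqrt(3))**2 + 8*(4*sqrt(3))))) = -1394/1277 - 936*(-1/(48*(7 + 48 + 32*sqrt(3)))) = -1394/1277 - 936*(-1/(48*(55 + 32*sqrt(3)))) = -1394/1277 - 936/(-2640 - 1536*sqrt(3))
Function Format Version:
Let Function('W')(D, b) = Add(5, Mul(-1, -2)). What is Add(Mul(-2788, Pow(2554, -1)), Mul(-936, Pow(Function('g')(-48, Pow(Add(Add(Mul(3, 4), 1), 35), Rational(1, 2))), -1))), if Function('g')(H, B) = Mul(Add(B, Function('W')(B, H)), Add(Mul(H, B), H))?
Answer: Add(Rational(-2870201, 120038), Mul(Rational(624, 47), Pow(3, Rational(1, 2)))) ≈ -0.91503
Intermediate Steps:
Function('W')(D, b) = 7 (Function('W')(D, b) = Add(5, 2) = 7)
Function('g')(H, B) = Mul(Add(7, B), Add(H, Mul(B, H))) (Function('g')(H, B) = Mul(Add(B, 7), Add(Mul(H, B), H)) = Mul(Add(7, B), Add(Mul(B, H), H)) = Mul(Add(7, B), Add(H, Mul(B, H))))
Add(Mul(-2788, Pow(2554, -1)), Mul(-936, Pow(Function('g')(-48, Pow(Add(Add(Mul(3, 4), 1), 35), Rational(1, 2))), -1))) = Add(Mul(-2788, Pow(2554, -1)), Mul(-936, Pow(Mul(-48, Add(7, Pow(Pow(Add(Add(Mul(3, 4), 1), 35), Rational(1, 2)), 2), Mul(8, Pow(Add(Add(Mul(3, 4), 1), 35), Rational(1, 2))))), -1))) = Add(Mul(-2788, Rational(1, 2554)), Mul(-936, Pow(Mul(-48, Add(7, Pow(Pow(Add(Add(12, 1), 35), Rational(1, 2)), 2), Mul(8, Pow(Add(Add(12, 1), 35), Rational(1, 2))))), -1))) = Add(Rational(-1394, 1277), Mul(-936, Pow(Mul(-48, Add(7, Pow(Pow(Add(13, 35), Rational(1, 2)), 2), Mul(8, Pow(Add(13, 35), Rational(1, 2))))), -1))) = Add(Rational(-1394, 1277), Mul(-936, Pow(Mul(-48, Add(7, Pow(Pow(48, Rational(1, 2)), 2), Mul(8, Pow(48, Rational(1, 2))))), -1))) = Add(Rational(-1394, 1277), Mul(-936, Pow(Mul(-48, Add(7, Pow(Mul(4, Pow(3, Rational(1, 2))), 2), Mul(8, Mul(4, Pow(3, Rational(1, 2)))))), -1))) = Add(Rational(-1394, 1277), Mul(-936, Pow(Mul(-48, Add(7, 48, Mul(32, Pow(3, Rational(1, 2))))), -1))) = Add(Rational(-1394, 1277), Mul(-936, Pow(Mul(-48, Add(55, Mul(32, Pow(3, Rational(1, 2))))), -1))) = Add(Rational(-1394, 1277), Mul(-936, Pow(Add(-2640, Mul(-1536, Pow(3, Rational(1, 2)))), -1)))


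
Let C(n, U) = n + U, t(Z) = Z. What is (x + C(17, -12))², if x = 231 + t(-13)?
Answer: 49729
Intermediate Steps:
C(n, U) = U + n
x = 218 (x = 231 - 13 = 218)
(x + C(17, -12))² = (218 + (-12 + 17))² = (218 + 5)² = 223² = 49729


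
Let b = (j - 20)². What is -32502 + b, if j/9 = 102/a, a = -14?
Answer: -1233797/49 ≈ -25180.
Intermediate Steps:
j = -459/7 (j = 9*(102/(-14)) = 9*(102*(-1/14)) = 9*(-51/7) = -459/7 ≈ -65.571)
b = 358801/49 (b = (-459/7 - 20)² = (-599/7)² = 358801/49 ≈ 7322.5)
-32502 + b = -32502 + 358801/49 = -1233797/49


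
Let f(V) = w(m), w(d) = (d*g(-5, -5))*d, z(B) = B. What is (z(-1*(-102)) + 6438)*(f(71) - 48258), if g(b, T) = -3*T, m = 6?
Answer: -312075720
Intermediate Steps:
w(d) = 15*d² (w(d) = (d*(-3*(-5)))*d = (d*15)*d = (15*d)*d = 15*d²)
f(V) = 540 (f(V) = 15*6² = 15*36 = 540)
(z(-1*(-102)) + 6438)*(f(71) - 48258) = (-1*(-102) + 6438)*(540 - 48258) = (102 + 6438)*(-47718) = 6540*(-47718) = -312075720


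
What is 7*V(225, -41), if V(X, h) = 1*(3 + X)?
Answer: 1596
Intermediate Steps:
V(X, h) = 3 + X
7*V(225, -41) = 7*(3 + 225) = 7*228 = 1596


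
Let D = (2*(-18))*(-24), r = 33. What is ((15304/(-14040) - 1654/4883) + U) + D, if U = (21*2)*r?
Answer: 19269502301/8569665 ≈ 2248.6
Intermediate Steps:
D = 864 (D = -36*(-24) = 864)
U = 1386 (U = (21*2)*33 = 42*33 = 1386)
((15304/(-14040) - 1654/4883) + U) + D = ((15304/(-14040) - 1654/4883) + 1386) + 864 = ((15304*(-1/14040) - 1654*1/4883) + 1386) + 864 = ((-1913/1755 - 1654/4883) + 1386) + 864 = (-12243949/8569665 + 1386) + 864 = 11865311741/8569665 + 864 = 19269502301/8569665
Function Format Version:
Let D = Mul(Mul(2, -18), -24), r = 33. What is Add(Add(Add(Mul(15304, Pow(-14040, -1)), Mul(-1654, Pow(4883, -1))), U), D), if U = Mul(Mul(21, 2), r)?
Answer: Rational(19269502301, 8569665) ≈ 2248.6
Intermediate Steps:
D = 864 (D = Mul(-36, -24) = 864)
U = 1386 (U = Mul(Mul(21, 2), 33) = Mul(42, 33) = 1386)
Add(Add(Add(Mul(15304, Pow(-14040, -1)), Mul(-1654, Pow(4883, -1))), U), D) = Add(Add(Add(Mul(15304, Pow(-14040, -1)), Mul(-1654, Pow(4883, -1))), 1386), 864) = Add(Add(Add(Mul(15304, Rational(-1, 14040)), Mul(-1654, Rational(1, 4883))), 1386), 864) = Add(Add(Add(Rational(-1913, 1755), Rational(-1654, 4883)), 1386), 864) = Add(Add(Rational(-12243949, 8569665), 1386), 864) = Add(Rational(11865311741, 8569665), 864) = Rational(19269502301, 8569665)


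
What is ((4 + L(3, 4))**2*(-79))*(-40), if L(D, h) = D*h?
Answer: 808960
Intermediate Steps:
((4 + L(3, 4))**2*(-79))*(-40) = ((4 + 3*4)**2*(-79))*(-40) = ((4 + 12)**2*(-79))*(-40) = (16**2*(-79))*(-40) = (256*(-79))*(-40) = -20224*(-40) = 808960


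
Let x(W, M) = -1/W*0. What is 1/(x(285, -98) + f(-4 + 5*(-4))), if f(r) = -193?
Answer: -1/193 ≈ -0.0051813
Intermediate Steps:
x(W, M) = 0
1/(x(285, -98) + f(-4 + 5*(-4))) = 1/(0 - 193) = 1/(-193) = -1/193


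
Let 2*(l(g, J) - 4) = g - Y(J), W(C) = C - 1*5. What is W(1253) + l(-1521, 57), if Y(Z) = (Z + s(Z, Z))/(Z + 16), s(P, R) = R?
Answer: 71645/146 ≈ 490.72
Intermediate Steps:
W(C) = -5 + C (W(C) = C - 5 = -5 + C)
Y(Z) = 2*Z/(16 + Z) (Y(Z) = (Z + Z)/(Z + 16) = (2*Z)/(16 + Z) = 2*Z/(16 + Z))
l(g, J) = 4 + g/2 - J/(16 + J) (l(g, J) = 4 + (g - 2*J/(16 + J))/2 = 4 + (g/2 - J/(16 + J)) = 4 + g/2 - J/(16 + J))
W(1253) + l(-1521, 57) = (-5 + 1253) + (-1*57 + (8 - 1521)*(16 + 57)/2)/(16 + 57) = 1248 + (-57 + (½)*(-1513)*73)/73 = 1248 + (-57 - 110449/2)/73 = 1248 + (1/73)*(-110563/2) = 1248 - 110563/146 = 71645/146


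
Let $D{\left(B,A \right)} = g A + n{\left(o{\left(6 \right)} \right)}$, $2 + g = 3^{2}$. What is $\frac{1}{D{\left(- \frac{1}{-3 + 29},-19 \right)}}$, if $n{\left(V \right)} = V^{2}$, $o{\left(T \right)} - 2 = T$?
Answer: $- \frac{1}{69} \approx -0.014493$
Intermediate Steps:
$g = 7$ ($g = -2 + 3^{2} = -2 + 9 = 7$)
$o{\left(T \right)} = 2 + T$
$D{\left(B,A \right)} = 64 + 7 A$ ($D{\left(B,A \right)} = 7 A + \left(2 + 6\right)^{2} = 7 A + 8^{2} = 7 A + 64 = 64 + 7 A$)
$\frac{1}{D{\left(- \frac{1}{-3 + 29},-19 \right)}} = \frac{1}{64 + 7 \left(-19\right)} = \frac{1}{64 - 133} = \frac{1}{-69} = - \frac{1}{69}$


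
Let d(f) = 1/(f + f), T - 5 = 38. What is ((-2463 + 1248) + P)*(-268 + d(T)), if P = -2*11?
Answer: 28509139/86 ≈ 3.3150e+5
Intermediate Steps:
T = 43 (T = 5 + 38 = 43)
d(f) = 1/(2*f)
P = -22
((-2463 + 1248) + P)*(-268 + d(T)) = ((-2463 + 1248) - 22)*(-268 + (1/2)/43) = (-1215 - 22)*(-268 + (1/2)*(1/43)) = -1237*(-268 + 1/86) = -1237*(-23047/86) = 28509139/86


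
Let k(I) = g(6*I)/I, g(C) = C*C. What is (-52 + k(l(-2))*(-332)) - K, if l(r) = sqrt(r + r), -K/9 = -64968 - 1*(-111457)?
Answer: 418349 - 23904*I ≈ 4.1835e+5 - 23904.0*I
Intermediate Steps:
K = -418401 (K = -9*(-64968 - 1*(-111457)) = -9*(-64968 + 111457) = -9*46489 = -418401)
l(r) = sqrt(2)*sqrt(r) (l(r) = sqrt(2*r) = sqrt(2)*sqrt(r))
g(C) = C**2
k(I) = 36*I (k(I) = (6*I)**2/I = (36*I**2)/I = 36*I)
(-52 + k(l(-2))*(-332)) - K = (-52 + (36*(sqrt(2)*sqrt(-2)))*(-332)) - 1*(-418401) = (-52 + (36*(sqrt(2)*(I*sqrt(2))))*(-332)) + 418401 = (-52 + (36*(2*I))*(-332)) + 418401 = (-52 + (72*I)*(-332)) + 418401 = (-52 - 23904*I) + 418401 = 418349 - 23904*I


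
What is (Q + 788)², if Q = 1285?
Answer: 4297329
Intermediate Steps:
(Q + 788)² = (1285 + 788)² = 2073² = 4297329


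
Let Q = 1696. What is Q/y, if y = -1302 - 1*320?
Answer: -848/811 ≈ -1.0456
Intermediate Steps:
y = -1622 (y = -1302 - 320 = -1622)
Q/y = 1696/(-1622) = 1696*(-1/1622) = -848/811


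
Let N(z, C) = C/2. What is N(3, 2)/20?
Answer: 1/20 ≈ 0.050000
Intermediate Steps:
N(z, C) = C/2 (N(z, C) = C*(1/2) = C/2)
N(3, 2)/20 = ((1/2)*2)/20 = 1*(1/20) = 1/20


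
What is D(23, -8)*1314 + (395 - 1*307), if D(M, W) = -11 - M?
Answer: -44588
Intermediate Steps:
D(23, -8)*1314 + (395 - 1*307) = (-11 - 1*23)*1314 + (395 - 1*307) = (-11 - 23)*1314 + (395 - 307) = -34*1314 + 88 = -44676 + 88 = -44588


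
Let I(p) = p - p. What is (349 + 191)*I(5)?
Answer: 0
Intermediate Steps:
I(p) = 0
(349 + 191)*I(5) = (349 + 191)*0 = 540*0 = 0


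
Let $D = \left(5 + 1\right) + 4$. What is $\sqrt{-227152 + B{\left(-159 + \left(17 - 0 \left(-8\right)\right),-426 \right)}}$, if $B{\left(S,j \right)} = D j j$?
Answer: $2 \sqrt{396902} \approx 1260.0$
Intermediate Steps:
$D = 10$ ($D = 6 + 4 = 10$)
$B{\left(S,j \right)} = 10 j^{2}$ ($B{\left(S,j \right)} = 10 j j = 10 j^{2}$)
$\sqrt{-227152 + B{\left(-159 + \left(17 - 0 \left(-8\right)\right),-426 \right)}} = \sqrt{-227152 + 10 \left(-426\right)^{2}} = \sqrt{-227152 + 10 \cdot 181476} = \sqrt{-227152 + 1814760} = \sqrt{1587608} = 2 \sqrt{396902}$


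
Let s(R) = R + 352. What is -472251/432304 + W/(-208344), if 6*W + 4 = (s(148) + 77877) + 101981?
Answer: -13923161035/11258493072 ≈ -1.2367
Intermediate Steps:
s(R) = 352 + R
W = 30059 (W = -2/3 + (((352 + 148) + 77877) + 101981)/6 = -2/3 + ((500 + 77877) + 101981)/6 = -2/3 + (78377 + 101981)/6 = -2/3 + (1/6)*180358 = -2/3 + 90179/3 = 30059)
-472251/432304 + W/(-208344) = -472251/432304 + 30059/(-208344) = -472251*1/432304 + 30059*(-1/208344) = -472251/432304 - 30059/208344 = -13923161035/11258493072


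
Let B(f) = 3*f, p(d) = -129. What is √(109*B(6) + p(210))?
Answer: √1833 ≈ 42.814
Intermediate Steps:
√(109*B(6) + p(210)) = √(109*(3*6) - 129) = √(109*18 - 129) = √(1962 - 129) = √1833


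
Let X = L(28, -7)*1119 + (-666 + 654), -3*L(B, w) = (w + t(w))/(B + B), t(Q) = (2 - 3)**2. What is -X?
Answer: -783/28 ≈ -27.964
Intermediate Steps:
t(Q) = 1 (t(Q) = (-1)**2 = 1)
L(B, w) = -(1 + w)/(6*B) (L(B, w) = -(w + 1)/(3*(B + B)) = -(1 + w)/(3*(2*B)) = -(1 + w)*1/(2*B)/3 = -(1 + w)/(6*B))
X = 783/28 (X = ((1/6)*(-1 - 1*(-7))/28)*1119 + (-666 + 654) = ((1/6)*(1/28)*(-1 + 7))*1119 - 12 = ((1/6)*(1/28)*6)*1119 - 12 = (1/28)*1119 - 12 = 1119/28 - 12 = 783/28 ≈ 27.964)
-X = -1*783/28 = -783/28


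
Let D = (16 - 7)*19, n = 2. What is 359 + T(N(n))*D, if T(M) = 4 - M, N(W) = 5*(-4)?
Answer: 4463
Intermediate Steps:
N(W) = -20
D = 171 (D = 9*19 = 171)
359 + T(N(n))*D = 359 + (4 - 1*(-20))*171 = 359 + (4 + 20)*171 = 359 + 24*171 = 359 + 4104 = 4463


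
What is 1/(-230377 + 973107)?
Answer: 1/742730 ≈ 1.3464e-6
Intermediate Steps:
1/(-230377 + 973107) = 1/742730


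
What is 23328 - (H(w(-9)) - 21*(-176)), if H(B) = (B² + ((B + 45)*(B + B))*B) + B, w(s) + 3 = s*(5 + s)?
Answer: -151374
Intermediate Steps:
w(s) = -3 + s*(5 + s)
H(B) = B + B² + 2*B²*(45 + B) (H(B) = (B² + ((45 + B)*(2*B))*B) + B = (B² + (2*B*(45 + B))*B) + B = (B² + 2*B²*(45 + B)) + B = B + B² + 2*B²*(45 + B))
23328 - (H(w(-9)) - 21*(-176)) = 23328 - ((-3 + (-9)² + 5*(-9))*(1 + 2*(-3 + (-9)² + 5*(-9))² + 91*(-3 + (-9)² + 5*(-9))) - 21*(-176)) = 23328 - ((-3 + 81 - 45)*(1 + 2*(-3 + 81 - 45)² + 91*(-3 + 81 - 45)) + 3696) = 23328 - (33*(1 + 2*33² + 91*33) + 3696) = 23328 - (33*(1 + 2*1089 + 3003) + 3696) = 23328 - (33*(1 + 2178 + 3003) + 3696) = 23328 - (33*5182 + 3696) = 23328 - (171006 + 3696) = 23328 - 1*174702 = 23328 - 174702 = -151374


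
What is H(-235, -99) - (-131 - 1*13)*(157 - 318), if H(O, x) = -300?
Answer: -23484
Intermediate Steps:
H(-235, -99) - (-131 - 1*13)*(157 - 318) = -300 - (-131 - 1*13)*(157 - 318) = -300 - (-131 - 13)*(-161) = -300 - (-144)*(-161) = -300 - 1*23184 = -300 - 23184 = -23484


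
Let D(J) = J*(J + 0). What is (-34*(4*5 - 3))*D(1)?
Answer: -578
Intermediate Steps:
D(J) = J² (D(J) = J*J = J²)
(-34*(4*5 - 3))*D(1) = -34*(4*5 - 3)*1² = -34*(20 - 3)*1 = -34*17*1 = -578*1 = -578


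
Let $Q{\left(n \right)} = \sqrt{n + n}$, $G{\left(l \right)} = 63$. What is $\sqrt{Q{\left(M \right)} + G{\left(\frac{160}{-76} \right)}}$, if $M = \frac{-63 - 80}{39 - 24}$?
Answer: $\frac{\sqrt{14175 + 15 i \sqrt{4290}}}{15} \approx 7.942 + 0.2749 i$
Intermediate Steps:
$M = - \frac{143}{15} \approx -9.5333$
$Q{\left(n \right)} = \sqrt{2} \sqrt{n}$ ($Q{\left(n \right)} = \sqrt{2 n} = \sqrt{2} \sqrt{n}$)
$\sqrt{Q{\left(M \right)} + G{\left(\frac{160}{-76} \right)}} = \sqrt{\sqrt{2} \sqrt{- \frac{143}{15}} + 63} = \sqrt{\sqrt{2} \frac{i \sqrt{2145}}{15} + 63} = \sqrt{\frac{i \sqrt{4290}}{15} + 63} = \sqrt{63 + \frac{i \sqrt{4290}}{15}}$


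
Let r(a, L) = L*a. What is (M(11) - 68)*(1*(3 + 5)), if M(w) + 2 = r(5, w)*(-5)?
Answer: -2760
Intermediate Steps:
M(w) = -2 - 25*w (M(w) = -2 + (w*5)*(-5) = -2 + (5*w)*(-5) = -2 - 25*w)
(M(11) - 68)*(1*(3 + 5)) = ((-2 - 25*11) - 68)*(1*(3 + 5)) = ((-2 - 275) - 68)*(1*8) = (-277 - 68)*8 = -345*8 = -2760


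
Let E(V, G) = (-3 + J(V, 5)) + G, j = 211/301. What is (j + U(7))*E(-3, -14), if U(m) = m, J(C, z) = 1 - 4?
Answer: -46360/301 ≈ -154.02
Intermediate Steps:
J(C, z) = -3
j = 211/301 (j = 211*(1/301) = 211/301 ≈ 0.70100)
E(V, G) = -6 + G (E(V, G) = (-3 - 3) + G = -6 + G)
(j + U(7))*E(-3, -14) = (211/301 + 7)*(-6 - 14) = (2318/301)*(-20) = -46360/301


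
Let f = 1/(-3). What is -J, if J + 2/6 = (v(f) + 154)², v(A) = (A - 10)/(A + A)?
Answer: -344759/12 ≈ -28730.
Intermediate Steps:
f = -⅓ ≈ -0.33333
v(A) = (-10 + A)/(2*A) (v(A) = (-10 + A)/((2*A)) = (-10 + A)*(1/(2*A)) = (-10 + A)/(2*A))
J = 344759/12 (J = -⅓ + ((-10 - ⅓)/(2*(-⅓)) + 154)² = -⅓ + ((½)*(-3)*(-31/3) + 154)² = -⅓ + (31/2 + 154)² = -⅓ + (339/2)² = -⅓ + 114921/4 = 344759/12 ≈ 28730.)
-J = -1*344759/12 = -344759/12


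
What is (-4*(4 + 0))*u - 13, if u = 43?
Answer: -701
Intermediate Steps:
(-4*(4 + 0))*u - 13 = -4*(4 + 0)*43 - 13 = -4*4*43 - 13 = -16*43 - 13 = -688 - 13 = -701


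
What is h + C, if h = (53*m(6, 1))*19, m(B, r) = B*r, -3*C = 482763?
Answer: -154879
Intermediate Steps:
C = -160921 (C = -⅓*482763 = -160921)
h = 6042 (h = (53*(6*1))*19 = (53*6)*19 = 318*19 = 6042)
h + C = 6042 - 160921 = -154879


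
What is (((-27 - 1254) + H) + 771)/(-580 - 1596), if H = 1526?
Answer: -127/272 ≈ -0.46691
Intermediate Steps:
(((-27 - 1254) + H) + 771)/(-580 - 1596) = (((-27 - 1254) + 1526) + 771)/(-580 - 1596) = ((-1281 + 1526) + 771)/(-2176) = (245 + 771)*(-1/2176) = 1016*(-1/2176) = -127/272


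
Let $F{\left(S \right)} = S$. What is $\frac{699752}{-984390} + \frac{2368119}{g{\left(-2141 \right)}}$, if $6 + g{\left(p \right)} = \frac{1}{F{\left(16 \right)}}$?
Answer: $- \frac{39261588500}{98439} \approx -3.9884 \cdot 10^{5}$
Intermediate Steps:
$g{\left(p \right)} = - \frac{95}{16}$ ($g{\left(p \right)} = -6 + \frac{1}{16} = - \frac{95}{16}$)
$\frac{699752}{-984390} + \frac{2368119}{g{\left(-2141 \right)}} = \frac{699752}{-984390} + \frac{2368119}{- \frac{95}{16}} = 699752 \left(- \frac{1}{984390}\right) + 2368119 \left(- \frac{16}{95}\right) = - \frac{349876}{492195} - \frac{37889904}{95} = - \frac{39261588500}{98439}$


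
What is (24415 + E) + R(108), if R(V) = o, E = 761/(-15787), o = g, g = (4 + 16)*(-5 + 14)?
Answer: 388280504/15787 ≈ 24595.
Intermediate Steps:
g = 180 (g = 20*9 = 180)
o = 180
E = -761/15787 (E = 761*(-1/15787) = -761/15787 ≈ -0.048204)
R(V) = 180
(24415 + E) + R(108) = (24415 - 761/15787) + 180 = 385438844/15787 + 180 = 388280504/15787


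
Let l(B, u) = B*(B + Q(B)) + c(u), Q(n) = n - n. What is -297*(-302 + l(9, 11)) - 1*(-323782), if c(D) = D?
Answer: 386152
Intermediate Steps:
Q(n) = 0
l(B, u) = u + B**2 (l(B, u) = B*(B + 0) + u = B*B + u = B**2 + u = u + B**2)
-297*(-302 + l(9, 11)) - 1*(-323782) = -297*(-302 + (11 + 9**2)) - 1*(-323782) = -297*(-302 + (11 + 81)) + 323782 = -297*(-302 + 92) + 323782 = -297*(-210) + 323782 = 62370 + 323782 = 386152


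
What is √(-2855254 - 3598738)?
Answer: 2*I*√1613498 ≈ 2540.5*I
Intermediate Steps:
√(-2855254 - 3598738) = √(-6453992) = 2*I*√1613498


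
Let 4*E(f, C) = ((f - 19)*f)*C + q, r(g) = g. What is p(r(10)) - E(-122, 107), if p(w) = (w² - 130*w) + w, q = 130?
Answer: -461376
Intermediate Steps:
E(f, C) = 65/2 + C*f*(-19 + f)/4 (E(f, C) = (((f - 19)*f)*C + 130)/4 = (((-19 + f)*f)*C + 130)/4 = ((f*(-19 + f))*C + 130)/4 = (C*f*(-19 + f) + 130)/4 = (130 + C*f*(-19 + f))/4 = 65/2 + C*f*(-19 + f)/4)
p(w) = w² - 129*w
p(r(10)) - E(-122, 107) = 10*(-129 + 10) - (65/2 - 19/4*107*(-122) + (¼)*107*(-122)²) = 10*(-119) - (65/2 + 124013/2 + (¼)*107*14884) = -1190 - (65/2 + 124013/2 + 398147) = -1190 - 1*460186 = -1190 - 460186 = -461376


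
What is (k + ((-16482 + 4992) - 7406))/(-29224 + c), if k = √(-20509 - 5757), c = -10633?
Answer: 18896/39857 - I*√26266/39857 ≈ 0.47409 - 0.0040662*I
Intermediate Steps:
k = I*√26266 (k = √(-26266) = I*√26266 ≈ 162.07*I)
(k + ((-16482 + 4992) - 7406))/(-29224 + c) = (I*√26266 + ((-16482 + 4992) - 7406))/(-29224 - 10633) = (I*√26266 + (-11490 - 7406))/(-39857) = (I*√26266 - 18896)*(-1/39857) = (-18896 + I*√26266)*(-1/39857) = 18896/39857 - I*√26266/39857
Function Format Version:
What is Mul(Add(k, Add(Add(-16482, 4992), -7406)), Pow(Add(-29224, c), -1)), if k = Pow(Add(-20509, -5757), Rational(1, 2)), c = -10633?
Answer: Add(Rational(18896, 39857), Mul(Rational(-1, 39857), I, Pow(26266, Rational(1, 2)))) ≈ Add(0.47409, Mul(-0.0040662, I))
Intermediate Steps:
k = Mul(I, Pow(26266, Rational(1, 2))) (k = Pow(-26266, Rational(1, 2)) = Mul(I, Pow(26266, Rational(1, 2))) ≈ Mul(162.07, I))
Mul(Add(k, Add(Add(-16482, 4992), -7406)), Pow(Add(-29224, c), -1)) = Mul(Add(Mul(I, Pow(26266, Rational(1, 2))), Add(Add(-16482, 4992), -7406)), Pow(Add(-29224, -10633), -1)) = Mul(Add(Mul(I, Pow(26266, Rational(1, 2))), Add(-11490, -7406)), Pow(-39857, -1)) = Mul(Add(Mul(I, Pow(26266, Rational(1, 2))), -18896), Rational(-1, 39857)) = Mul(Add(-18896, Mul(I, Pow(26266, Rational(1, 2)))), Rational(-1, 39857)) = Add(Rational(18896, 39857), Mul(Rational(-1, 39857), I, Pow(26266, Rational(1, 2))))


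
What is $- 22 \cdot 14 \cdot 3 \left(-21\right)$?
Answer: $19404$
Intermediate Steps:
$- 22 \cdot 14 \cdot 3 \left(-21\right) = \left(-22\right) 42 \left(-21\right) = \left(-924\right) \left(-21\right) = 19404$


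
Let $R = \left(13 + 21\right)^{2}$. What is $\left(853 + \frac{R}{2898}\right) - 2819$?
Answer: $- \frac{2848156}{1449} \approx -1965.6$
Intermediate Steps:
$R = 1156$ ($R = 34^{2} = 1156$)
$\left(853 + \frac{R}{2898}\right) - 2819 = \left(853 + \frac{1156}{2898}\right) - 2819 = \left(853 + 1156 \cdot \frac{1}{2898}\right) - 2819 = \left(853 + \frac{578}{1449}\right) - 2819 = \frac{1236575}{1449} - 2819 = - \frac{2848156}{1449}$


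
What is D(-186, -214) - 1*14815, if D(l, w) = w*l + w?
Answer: 24775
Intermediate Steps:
D(l, w) = w + l*w (D(l, w) = l*w + w = w + l*w)
D(-186, -214) - 1*14815 = -214*(1 - 186) - 1*14815 = -214*(-185) - 14815 = 39590 - 14815 = 24775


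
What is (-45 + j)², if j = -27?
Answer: 5184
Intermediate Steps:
(-45 + j)² = (-45 - 27)² = (-72)² = 5184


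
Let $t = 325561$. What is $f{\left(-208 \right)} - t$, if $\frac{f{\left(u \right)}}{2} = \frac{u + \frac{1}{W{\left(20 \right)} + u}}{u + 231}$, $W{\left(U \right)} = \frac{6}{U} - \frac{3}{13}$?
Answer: $- \frac{202416751149}{621713} \approx -3.2558 \cdot 10^{5}$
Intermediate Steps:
$W{\left(U \right)} = - \frac{3}{13} + \frac{6}{U}$ ($W{\left(U \right)} = \frac{6}{U} - \frac{3}{13} = - \frac{3}{13} + \frac{6}{U}$)
$f{\left(u \right)} = \frac{2 \left(u + \frac{1}{\frac{9}{130} + u}\right)}{231 + u}$ ($f{\left(u \right)} = 2 \frac{u + \frac{1}{\left(- \frac{3}{13} + \frac{6}{20}\right) + u}}{u + 231} = 2 \frac{u + \frac{1}{\left(- \frac{3}{13} + 6 \cdot \frac{1}{20}\right) + u}}{231 + u} = 2 \frac{u + \frac{1}{\left(- \frac{3}{13} + \frac{3}{10}\right) + u}}{231 + u} = 2 \frac{u + \frac{1}{\frac{9}{130} + u}}{231 + u} = \frac{2 \left(u + \frac{1}{\frac{9}{130} + u}\right)}{231 + u}$)
$f{\left(-208 \right)} - t = \frac{2 \left(130 + 9 \left(-208\right) + 130 \left(-208\right)^{2}\right)}{2079 + 130 \left(-208\right)^{2} + 30039 \left(-208\right)} - 325561 = \frac{2 \left(130 - 1872 + 130 \cdot 43264\right)}{2079 + 130 \cdot 43264 - 6248112} - 325561 = \frac{2 \left(130 - 1872 + 5624320\right)}{2079 + 5624320 - 6248112} - 325561 = 2 \frac{1}{-621713} \cdot 5622578 - 325561 = 2 \left(- \frac{1}{621713}\right) 5622578 - 325561 = - \frac{11245156}{621713} - 325561 = - \frac{202416751149}{621713}$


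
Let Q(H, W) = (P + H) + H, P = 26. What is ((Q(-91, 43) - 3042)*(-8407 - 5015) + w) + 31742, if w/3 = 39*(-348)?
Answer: 42914582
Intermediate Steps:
w = -40716 (w = 3*(39*(-348)) = 3*(-13572) = -40716)
Q(H, W) = 26 + 2*H (Q(H, W) = (26 + H) + H = 26 + 2*H)
((Q(-91, 43) - 3042)*(-8407 - 5015) + w) + 31742 = (((26 + 2*(-91)) - 3042)*(-8407 - 5015) - 40716) + 31742 = (((26 - 182) - 3042)*(-13422) - 40716) + 31742 = ((-156 - 3042)*(-13422) - 40716) + 31742 = (-3198*(-13422) - 40716) + 31742 = (42923556 - 40716) + 31742 = 42882840 + 31742 = 42914582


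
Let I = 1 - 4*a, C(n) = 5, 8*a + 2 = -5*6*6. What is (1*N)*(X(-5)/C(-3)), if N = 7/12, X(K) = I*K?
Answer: -161/3 ≈ -53.667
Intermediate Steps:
a = -91/4 (a = -¼ + (-5*6*6)/8 = -¼ + (-30*6)/8 = -¼ + (⅛)*(-180) = -¼ - 45/2 = -91/4 ≈ -22.750)
I = 92 (I = 1 - 4*(-91/4) = 1 + 91 = 92)
X(K) = 92*K
N = 7/12 (N = 7*(1/12) = 7/12 ≈ 0.58333)
(1*N)*(X(-5)/C(-3)) = (1*(7/12))*((92*(-5))/5) = 7*(-460*⅕)/12 = (7/12)*(-92) = -161/3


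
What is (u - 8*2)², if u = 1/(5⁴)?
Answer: 99980001/390625 ≈ 255.95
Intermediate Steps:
u = 1/625 ≈ 0.0016000
(u - 8*2)² = (1/625 - 8*2)² = (1/625 - 16)² = (-9999/625)² = 99980001/390625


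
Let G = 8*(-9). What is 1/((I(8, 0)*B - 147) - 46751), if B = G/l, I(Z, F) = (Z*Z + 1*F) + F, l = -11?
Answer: -11/511270 ≈ -2.1515e-5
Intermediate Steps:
G = -72
I(Z, F) = Z² + 2*F (I(Z, F) = (Z² + F) + F = (F + Z²) + F = Z² + 2*F)
B = 72/11 (B = -72/(-11) = -72*(-1/11) = 72/11 ≈ 6.5455)
1/((I(8, 0)*B - 147) - 46751) = 1/(((8² + 2*0)*(72/11) - 147) - 46751) = 1/(((64 + 0)*(72/11) - 147) - 46751) = 1/((64*(72/11) - 147) - 46751) = 1/((4608/11 - 147) - 46751) = 1/(2991/11 - 46751) = 1/(-511270/11) = -11/511270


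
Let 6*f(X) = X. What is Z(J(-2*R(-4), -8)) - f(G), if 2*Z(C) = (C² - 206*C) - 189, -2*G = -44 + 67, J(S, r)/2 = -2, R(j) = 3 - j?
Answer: 3929/12 ≈ 327.42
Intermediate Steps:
J(S, r) = -4 (J(S, r) = 2*(-2) = -4)
G = -23/2 (G = -(-44 + 67)/2 = -½*23 = -23/2 ≈ -11.500)
f(X) = X/6
Z(C) = -189/2 + C²/2 - 103*C (Z(C) = ((C² - 206*C) - 189)/2 = (-189 + C² - 206*C)/2 = -189/2 + C²/2 - 103*C)
Z(J(-2*R(-4), -8)) - f(G) = (-189/2 + (½)*(-4)² - 103*(-4)) - (-23)/(6*2) = (-189/2 + (½)*16 + 412) - 1*(-23/12) = (-189/2 + 8 + 412) + 23/12 = 651/2 + 23/12 = 3929/12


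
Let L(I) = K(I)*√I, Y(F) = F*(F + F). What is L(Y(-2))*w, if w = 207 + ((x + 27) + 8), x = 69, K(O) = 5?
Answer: 3110*√2 ≈ 4398.2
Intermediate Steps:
Y(F) = 2*F² (Y(F) = F*(2*F) = 2*F²)
L(I) = 5*√I
w = 311 (w = 207 + ((69 + 27) + 8) = 207 + (96 + 8) = 207 + 104 = 311)
L(Y(-2))*w = (5*√(2*(-2)²))*311 = (5*√(2*4))*311 = (5*√8)*311 = (5*(2*√2))*311 = (10*√2)*311 = 3110*√2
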